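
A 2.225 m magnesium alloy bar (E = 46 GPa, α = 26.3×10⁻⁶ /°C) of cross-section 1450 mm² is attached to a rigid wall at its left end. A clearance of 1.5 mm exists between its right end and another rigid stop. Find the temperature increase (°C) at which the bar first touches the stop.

ΔT ≈ 25.6 °C

Contact occurs when the free expansion equals the gap: αΔT L = 1.5 mm.
ΔT = 1.5 / (26.3×10⁻⁶ × 2225) = 25.63 °C.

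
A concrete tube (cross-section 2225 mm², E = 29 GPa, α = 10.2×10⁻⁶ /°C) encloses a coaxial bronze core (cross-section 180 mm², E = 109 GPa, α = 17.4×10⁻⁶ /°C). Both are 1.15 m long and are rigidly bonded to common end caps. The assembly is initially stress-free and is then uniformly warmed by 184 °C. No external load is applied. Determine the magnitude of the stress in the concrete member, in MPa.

σ ≈ 8.96 MPa (tensile)

The bronze has the larger α, so on heating it would change length more than the concrete if both were free. The rigid plates force a common final length, so the bronze is put into compression and the concrete into tension, with equal and opposite forces P (no external load).
Compatibility of the two members (thermal + elastic change equal): (α₁ − α₂)ΔT = P·[1/(A₁E₁) + 1/(A₂E₂)].
|α₁ − α₂|·ΔT = 7.2×10⁻⁶ × 184 = 0.001325.
1/(A₁E₁) + 1/(A₂E₂) = 1/(2225×29×10³) + 1/(180×109×10³) = 6.647×10⁻⁸ N⁻¹.
P = 0.001325 / 6.647×10⁻⁸ = 19930 N = 19.93 kN.
σ_{concrete} = P/A₁ = 19930/2225 = 8.958 MPa, tensile.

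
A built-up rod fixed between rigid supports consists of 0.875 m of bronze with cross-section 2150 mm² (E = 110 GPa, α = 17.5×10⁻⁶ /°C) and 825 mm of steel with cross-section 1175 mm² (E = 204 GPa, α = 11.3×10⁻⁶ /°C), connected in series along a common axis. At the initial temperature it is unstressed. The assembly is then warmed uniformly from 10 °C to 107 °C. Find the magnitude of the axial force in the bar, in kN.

Free thermal expansion of the whole bar: Σ αᵢΔT Lᵢ = 17.5×10⁻⁶×97×875 + 11.3×10⁻⁶×97×825 = 2.39 mm.
The rigid supports impose zero overall length change; the single axial force P common to all segments must satisfy P Σ Lᵢ/(AᵢEᵢ) = δ_free.
The series flexibility is Σ Lᵢ/(AᵢEᵢ) = 875/(2150×110×10³) + 825/(1175×204×10³) = 7.142×10⁻⁶ mm/N.
Hence P = δ_free / Σ(L/AE) = 2.39/7.142×10⁻⁶ = 334.6 kN (compressive).

P ≈ 335 kN (compressive)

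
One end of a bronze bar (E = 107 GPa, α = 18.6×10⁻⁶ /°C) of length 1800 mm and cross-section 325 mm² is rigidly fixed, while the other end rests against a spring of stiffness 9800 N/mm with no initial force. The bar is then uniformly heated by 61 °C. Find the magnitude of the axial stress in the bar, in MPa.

The unrestrained thermal change is αΔT L = 18.6×10⁻⁶ × 61 × 1800 = 2.042 mm.
Let P be the compressive force at the spring. The bar shortens elastically by PL/(AE) and the spring compresses by P/k; together these equal δ_free.
So P = δ_free / [L/(AE) + 1/k] = 2.042 / [ 1800/(325×107×10³) + 1/(9800) ].
P = 2.042 / 0.0001538 = 13280 N.
σ = P/A = 13280/325 = 40.86 MPa.

σ ≈ 40.9 MPa (compressive)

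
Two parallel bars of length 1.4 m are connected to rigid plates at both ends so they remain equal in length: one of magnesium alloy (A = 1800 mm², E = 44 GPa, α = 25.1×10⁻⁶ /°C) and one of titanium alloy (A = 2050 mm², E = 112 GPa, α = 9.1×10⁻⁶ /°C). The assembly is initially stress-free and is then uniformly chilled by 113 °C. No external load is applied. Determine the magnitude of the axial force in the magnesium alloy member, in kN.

P ≈ 106 kN (tensile in the magnesium alloy)

The magnesium alloy has the larger α, so on cooling it would change length more than the titanium alloy if both were free. The rigid plates force a common final length, so the magnesium alloy is put into tension and the titanium alloy into compression, with equal and opposite forces P (no external load).
Compatibility of the two members (thermal + elastic change equal): (α₁ − α₂)ΔT = P·[1/(A₁E₁) + 1/(A₂E₂)].
|α₁ − α₂|·ΔT = 16×10⁻⁶ × 113 = 0.001808.
1/(A₁E₁) + 1/(A₂E₂) = 1/(1800×44×10³) + 1/(2050×112×10³) = 1.698×10⁻⁸ N⁻¹.
P = 0.001808 / 1.698×10⁻⁸ = 106500 N = 106.5 kN.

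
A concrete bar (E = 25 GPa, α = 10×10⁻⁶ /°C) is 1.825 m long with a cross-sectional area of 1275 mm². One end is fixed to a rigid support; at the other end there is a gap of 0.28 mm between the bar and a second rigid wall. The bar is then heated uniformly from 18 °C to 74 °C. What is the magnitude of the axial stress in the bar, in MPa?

σ ≈ 10.2 MPa (compressive)

If the wall were absent the bar would grow by αΔT L = 10×10⁻⁶ × 56 × 1825 = 1.022 mm.
After closing the 0.28 mm clearance, 1.022 − 0.28 = 0.742 mm of expansion remains to be suppressed by the wall.
So σ = E(δ_free − g)/L = 25×10³ × 0.742/1825 = 10.16 MPa.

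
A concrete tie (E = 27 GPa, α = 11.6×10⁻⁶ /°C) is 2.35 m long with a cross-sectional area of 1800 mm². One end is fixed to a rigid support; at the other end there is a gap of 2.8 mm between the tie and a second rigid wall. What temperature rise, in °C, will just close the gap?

ΔT ≈ 103 °C

The gap closes when αΔT L = 2.8 mm, since the tie is still unstressed at that instant.
ΔT = 2.8 / (11.6×10⁻⁶ × 2350) = 102.7 °C.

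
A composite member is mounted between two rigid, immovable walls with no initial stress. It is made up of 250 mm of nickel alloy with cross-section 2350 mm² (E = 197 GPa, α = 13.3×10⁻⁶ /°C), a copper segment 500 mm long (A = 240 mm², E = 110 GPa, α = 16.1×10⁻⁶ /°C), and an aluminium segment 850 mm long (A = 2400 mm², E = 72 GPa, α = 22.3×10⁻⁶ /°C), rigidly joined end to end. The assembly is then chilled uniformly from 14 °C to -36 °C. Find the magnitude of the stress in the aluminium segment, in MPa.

Free thermal contraction of the whole bar: Σ αᵢΔT Lᵢ = 13.3×10⁻⁶×50×250 + 16.1×10⁻⁶×50×500 + 22.3×10⁻⁶×50×850 = 1.517 mm.
Since the ends are fixed, an axial force P builds up, equal in every segment, with P · Σ Lᵢ/(AᵢEᵢ) = δ_free.
The series flexibility is Σ Lᵢ/(AᵢEᵢ) = 250/(2350×197×10³) + 500/(240×110×10³) + 850/(2400×72×10³) = 2.44×10⁻⁵ mm/N.
Hence P = δ_free / Σ(L/AE) = 1.517/2.44×10⁻⁵ = 62.16 kN (tensile).
σ_{aluminium} = P / A = 62160 / 2400 = 25.9 MPa.

σ ≈ 25.9 MPa (tensile)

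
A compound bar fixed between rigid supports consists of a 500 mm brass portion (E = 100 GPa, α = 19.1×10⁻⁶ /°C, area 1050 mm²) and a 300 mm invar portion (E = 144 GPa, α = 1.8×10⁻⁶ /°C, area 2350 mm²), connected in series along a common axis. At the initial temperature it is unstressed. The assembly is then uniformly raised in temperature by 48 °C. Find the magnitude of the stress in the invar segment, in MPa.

σ ≈ 36.5 MPa (compressive)

Free thermal expansion of the whole bar: Σ αᵢΔT Lᵢ = 19.1×10⁻⁶×48×500 + 1.8×10⁻⁶×48×300 = 0.4843 mm.
Since the ends are fixed, an axial force P builds up, equal in every segment, with P · Σ Lᵢ/(AᵢEᵢ) = δ_free.
Σ Lᵢ/(AᵢEᵢ) = 500/(1050×100×10³) + 300/(2350×144×10³) = 5.648×10⁻⁶ mm/N.
So P = 0.4843 / 5.648×10⁻⁶ = 85.74 kN, compressive.
σ_{invar} = P / A = 85740 / 2350 = 36.49 MPa.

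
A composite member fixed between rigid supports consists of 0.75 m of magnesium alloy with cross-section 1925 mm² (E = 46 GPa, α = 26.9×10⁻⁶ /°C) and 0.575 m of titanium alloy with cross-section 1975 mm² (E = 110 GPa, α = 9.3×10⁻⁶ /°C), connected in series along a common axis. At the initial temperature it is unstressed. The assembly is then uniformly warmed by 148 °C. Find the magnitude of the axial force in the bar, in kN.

Free thermal expansion of the whole bar: Σ αᵢΔT Lᵢ = 26.9×10⁻⁶×148×750 + 9.3×10⁻⁶×148×575 = 3.777 mm.
Since the ends are fixed, an axial force P builds up, equal in every segment, with P · Σ Lᵢ/(AᵢEᵢ) = δ_free.
Σ Lᵢ/(AᵢEᵢ) = 750/(1925×46×10³) + 575/(1975×110×10³) = 1.112×10⁻⁵ mm/N.
So P = 3.777 / 1.112×10⁻⁵ = 339.8 kN, compressive.

P ≈ 340 kN (compressive)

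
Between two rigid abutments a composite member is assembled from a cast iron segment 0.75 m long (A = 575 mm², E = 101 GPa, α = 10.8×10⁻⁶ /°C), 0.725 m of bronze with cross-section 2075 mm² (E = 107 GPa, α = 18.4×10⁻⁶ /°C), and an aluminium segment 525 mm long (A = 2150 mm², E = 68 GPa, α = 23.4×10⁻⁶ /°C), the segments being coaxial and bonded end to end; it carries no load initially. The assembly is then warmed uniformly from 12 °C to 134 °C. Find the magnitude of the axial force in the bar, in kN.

With the walls removed the bar would change length by δ_free = Σ αᵢΔT Lᵢ = 10.8×10⁻⁶×122×750 + 18.4×10⁻⁶×122×725 + 23.4×10⁻⁶×122×525 = 4.114 mm.
The rigid supports impose zero overall length change; the single axial force P common to all segments must satisfy P Σ Lᵢ/(AᵢEᵢ) = δ_free.
The series flexibility is Σ Lᵢ/(AᵢEᵢ) = 750/(575×101×10³) + 725/(2075×107×10³) + 525/(2150×68×10³) = 1.977×10⁻⁵ mm/N.
P = 4.114 / 1.977×10⁻⁵ = 208100 N = 208.1 kN, compressive.

P ≈ 208 kN (compressive)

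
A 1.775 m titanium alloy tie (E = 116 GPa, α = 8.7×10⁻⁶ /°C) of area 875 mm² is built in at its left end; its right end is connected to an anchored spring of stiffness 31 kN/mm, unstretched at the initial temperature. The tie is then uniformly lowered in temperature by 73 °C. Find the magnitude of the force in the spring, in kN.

Free thermal contraction: δ_free = αΔT L = 8.7×10⁻⁶ × 73 × 1775 = 1.127 mm.
With a force P in the spring, the elastic change of the tie is PL/(AE) and that of the spring is P/k; compatibility requires their sum to equal δ_free.
So P = δ_free / [L/(AE) + 1/k] = 1.127 / [ 1775/(875×116×10³) + 1/(31×10³) ].
P = 1.127 / 4.975×10⁻⁵ = 22660 N.

P ≈ 22.7 kN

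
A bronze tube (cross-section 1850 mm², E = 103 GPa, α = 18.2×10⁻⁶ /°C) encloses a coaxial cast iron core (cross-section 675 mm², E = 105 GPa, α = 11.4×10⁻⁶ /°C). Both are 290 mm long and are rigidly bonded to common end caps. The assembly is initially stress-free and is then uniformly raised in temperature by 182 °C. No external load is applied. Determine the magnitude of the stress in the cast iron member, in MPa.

σ ≈ 94.7 MPa (tensile)

Both members must finish at the same length. With the larger α, the bronze tends to over-expand; the plates restrain it, putting the bronze in compression and the cast iron in tension. With no external load the two internal forces are equal and opposite, magnitude P.
Equating the net (thermal + elastic) strains gives |α₁ − α₂|·ΔT = P·[1/(A₁E₁) + 1/(A₂E₂)].
|α₁ − α₂|·ΔT = 6.8×10⁻⁶ × 182 = 0.001238.
1/(A₁E₁) + 1/(A₂E₂) = 1/(1850×103×10³) + 1/(675×105×10³) = 1.936×10⁻⁸ N⁻¹.
P = 0.001238 / 1.936×10⁻⁸ = 63930 N = 63.93 kN.
σ_{cast iron} = P/A₂ = 63930/675 = 94.72 MPa, tensile.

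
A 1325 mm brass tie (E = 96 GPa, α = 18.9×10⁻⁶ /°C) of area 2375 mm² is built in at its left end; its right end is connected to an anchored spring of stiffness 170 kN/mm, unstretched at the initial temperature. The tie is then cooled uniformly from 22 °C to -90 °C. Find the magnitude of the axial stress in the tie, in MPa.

σ ≈ 101 MPa (tensile)

The unrestrained thermal change is αΔT L = 18.9×10⁻⁶ × 112 × 1325 = 2.805 mm.
Let P be the tensile force in the spring. The tie extends elastically by PL/(AE) and the spring stretches by P/k; together these equal δ_free.
So P = δ_free / [L/(AE) + 1/k] = 2.805 / [ 1325/(2375×96×10³) + 1/(170×10³) ].
P = 2.805 / 1.169×10⁻⁵ = 239900 N.
σ = P/A = 239900/2375 = 101 MPa.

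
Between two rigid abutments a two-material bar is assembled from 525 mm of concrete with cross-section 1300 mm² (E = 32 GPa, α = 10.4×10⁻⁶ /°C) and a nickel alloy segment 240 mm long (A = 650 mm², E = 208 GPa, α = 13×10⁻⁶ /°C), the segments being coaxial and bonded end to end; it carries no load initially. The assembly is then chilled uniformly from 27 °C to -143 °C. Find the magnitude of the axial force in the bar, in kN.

P ≈ 101 kN (tensile)

With the walls removed the bar would change length by δ_free = Σ αᵢΔT Lᵢ = 10.4×10⁻⁶×170×525 + 13×10⁻⁶×170×240 = 1.459 mm.
The rigid supports impose zero overall length change; the single axial force P common to all segments must satisfy P Σ Lᵢ/(AᵢEᵢ) = δ_free.
The series flexibility is Σ Lᵢ/(AᵢEᵢ) = 525/(1300×32×10³) + 240/(650×208×10³) = 1.44×10⁻⁵ mm/N.
So P = 1.459 / 1.44×10⁻⁵ = 101.3 kN, tensile.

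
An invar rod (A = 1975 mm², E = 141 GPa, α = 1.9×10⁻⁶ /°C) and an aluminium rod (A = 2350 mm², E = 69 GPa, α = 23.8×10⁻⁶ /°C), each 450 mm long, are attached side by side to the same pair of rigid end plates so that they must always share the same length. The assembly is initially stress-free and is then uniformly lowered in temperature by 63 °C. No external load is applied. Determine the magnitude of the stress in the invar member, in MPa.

The aluminium has the larger α, so on cooling it would change length more than the invar if both were free. The rigid plates force a common final length, so the aluminium is put into tension and the invar into compression, with equal and opposite forces P (no external load).
Equating the net (thermal + elastic) strains gives |α₁ − α₂|·ΔT = P·[1/(A₁E₁) + 1/(A₂E₂)].
|α₁ − α₂|·ΔT = 21.9×10⁻⁶ × 63 = 0.00138.
1/(A₁E₁) + 1/(A₂E₂) = 1/(1975×141×10³) + 1/(2350×69×10³) = 9.758×10⁻⁹ N⁻¹.
P = 0.00138 / 9.758×10⁻⁹ = 141400 N = 141.4 kN.
σ_{invar} = P/A₁ = 141400/1975 = 71.59 MPa, compressive.

σ ≈ 71.6 MPa (compressive)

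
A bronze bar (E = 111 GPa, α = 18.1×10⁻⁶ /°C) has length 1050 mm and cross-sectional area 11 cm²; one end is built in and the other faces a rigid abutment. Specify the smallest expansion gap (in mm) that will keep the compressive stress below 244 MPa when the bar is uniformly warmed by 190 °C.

With no wall the bar would lengthen by αΔT L = 18.1×10⁻⁶ × 190 × 1050 = 3.611 mm.
At the allowable stress the elastic shortening the wall may impose is σL/E = 244 × 1050 / (111×10³) = 2.308 mm.
The gap must absorb the remainder: g_min = 3.611 − 2.308 = 1.303 mm.

g ≈ 1.3 mm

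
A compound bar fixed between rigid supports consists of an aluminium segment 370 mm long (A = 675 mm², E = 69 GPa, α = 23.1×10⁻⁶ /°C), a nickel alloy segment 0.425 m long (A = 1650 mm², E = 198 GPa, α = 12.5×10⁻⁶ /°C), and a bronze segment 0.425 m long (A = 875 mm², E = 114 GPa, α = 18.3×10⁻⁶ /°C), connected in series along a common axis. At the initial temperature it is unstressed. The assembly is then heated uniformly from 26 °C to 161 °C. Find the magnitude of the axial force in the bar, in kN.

With the walls removed the bar would change length by δ_free = Σ αᵢΔT Lᵢ = 23.1×10⁻⁶×135×370 + 12.5×10⁻⁶×135×425 + 18.3×10⁻⁶×135×425 = 2.921 mm.
The rigid supports impose zero overall length change; the single axial force P common to all segments must satisfy P Σ Lᵢ/(AᵢEᵢ) = δ_free.
The series flexibility is Σ Lᵢ/(AᵢEᵢ) = 370/(675×69×10³) + 425/(1650×198×10³) + 425/(875×114×10³) = 1.351×10⁻⁵ mm/N.
So P = 2.921 / 1.351×10⁻⁵ = 216.3 kN, compressive.

P ≈ 216 kN (compressive)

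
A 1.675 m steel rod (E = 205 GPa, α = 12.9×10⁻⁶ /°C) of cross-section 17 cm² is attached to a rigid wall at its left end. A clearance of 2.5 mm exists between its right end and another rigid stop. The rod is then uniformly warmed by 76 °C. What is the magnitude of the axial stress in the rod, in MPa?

Unrestrained expansion: δ_free = αΔT L = 12.9×10⁻⁶ × 76 × 1675 = 1.642 mm.
Since δ_free = 1.64 mm is less than the 2.5 mm gap, the rod never touches the wall. No axial force develops.

σ ≈ 0 MPa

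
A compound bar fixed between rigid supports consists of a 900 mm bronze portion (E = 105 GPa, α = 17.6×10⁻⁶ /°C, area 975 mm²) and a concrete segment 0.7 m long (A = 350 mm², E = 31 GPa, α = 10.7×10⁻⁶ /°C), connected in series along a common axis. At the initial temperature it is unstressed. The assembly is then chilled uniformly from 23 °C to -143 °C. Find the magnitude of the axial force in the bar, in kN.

With the walls removed the bar would change length by δ_free = Σ αᵢΔT Lᵢ = 17.6×10⁻⁶×166×900 + 10.7×10⁻⁶×166×700 = 3.873 mm.
The walls prevent any net length change, so an axial force P (same in every segment) develops. Compatibility: P · Σ Lᵢ/(AᵢEᵢ) = δ_free.
Σ Lᵢ/(AᵢEᵢ) = 900/(975×105×10³) + 700/(350×31×10³) = 7.331×10⁻⁵ mm/N.
Hence P = δ_free / Σ(L/AE) = 3.873/7.331×10⁻⁵ = 52.83 kN (tensile).

P ≈ 52.8 kN (tensile)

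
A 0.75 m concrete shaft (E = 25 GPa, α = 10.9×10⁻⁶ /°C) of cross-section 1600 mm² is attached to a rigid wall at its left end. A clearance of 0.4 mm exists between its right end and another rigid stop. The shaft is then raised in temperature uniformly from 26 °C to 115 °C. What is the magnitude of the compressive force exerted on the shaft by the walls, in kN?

P ≈ 17.5 kN

If the wall were absent the shaft would grow by αΔT L = 10.9×10⁻⁶ × 89 × 750 = 0.7276 mm.
This exceeds the 0.4 mm gap, so the wall pushes back. The portion of expansion that must be recovered elastically is δ_free − gap = 0.7276 − 0.4 = 0.3276 mm.
So σ = E(δ_free − g)/L = 25×10³ × 0.3276/750 = 10.92 MPa.
P = σA = 10.92 × 1600 = 17.47 kN.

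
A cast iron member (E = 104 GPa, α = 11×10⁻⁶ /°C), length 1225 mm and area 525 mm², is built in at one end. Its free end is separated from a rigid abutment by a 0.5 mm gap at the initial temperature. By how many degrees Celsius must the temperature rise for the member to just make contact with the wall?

Contact occurs when the free expansion equals the gap: αΔT L = 0.5 mm.
So ΔT = g/(αL) = 0.5/(11×10⁻⁶ × 1225) = 37.11 °C.

ΔT ≈ 37.1 °C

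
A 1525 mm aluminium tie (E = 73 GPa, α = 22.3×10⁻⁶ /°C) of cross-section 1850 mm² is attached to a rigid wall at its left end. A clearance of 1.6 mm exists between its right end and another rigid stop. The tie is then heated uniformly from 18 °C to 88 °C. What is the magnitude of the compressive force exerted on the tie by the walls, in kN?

P ≈ 69.1 kN

If the wall were absent the tie would grow by αΔT L = 22.3×10⁻⁶ × 70 × 1525 = 2.381 mm.
After closing the 1.6 mm clearance, 2.381 − 1.6 = 0.7805 mm of expansion remains to be suppressed by the wall.
So σ = E(δ_free − g)/L = 73×10³ × 0.7805/1525 = 37.36 MPa.
Force on the wall = σA = 37.36 × 1850 mm² = 69.12 kN.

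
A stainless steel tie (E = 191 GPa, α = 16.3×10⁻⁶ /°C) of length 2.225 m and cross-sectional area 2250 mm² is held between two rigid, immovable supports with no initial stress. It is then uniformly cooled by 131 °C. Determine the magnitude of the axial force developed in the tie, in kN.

Full restraint means ε = 0, so the stress is σ = EαΔT = 191×10³ × 16.3×10⁻⁶ × 131 = 407.8 MPa.
P = AEαΔT = 2250 × 191×10³ × 16.3×10⁻⁶ × 131 = 917.6 kN (tensile).

P ≈ 918 kN (tensile)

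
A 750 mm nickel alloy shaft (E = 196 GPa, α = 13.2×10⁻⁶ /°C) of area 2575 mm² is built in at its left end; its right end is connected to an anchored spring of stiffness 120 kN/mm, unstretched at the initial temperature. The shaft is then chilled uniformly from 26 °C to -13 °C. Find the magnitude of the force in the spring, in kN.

P ≈ 39.3 kN

The unrestrained thermal change is αΔT L = 13.2×10⁻⁶ × 39 × 750 = 0.3861 mm.
With a force P in the spring, the elastic change of the shaft is PL/(AE) and that of the spring is P/k; compatibility requires their sum to equal δ_free.
So P = δ_free / [L/(AE) + 1/k] = 0.3861 / [ 750/(2575×196×10³) + 1/(120×10³) ].
P = 0.3861 / 9.819×10⁻⁶ = 39320 N.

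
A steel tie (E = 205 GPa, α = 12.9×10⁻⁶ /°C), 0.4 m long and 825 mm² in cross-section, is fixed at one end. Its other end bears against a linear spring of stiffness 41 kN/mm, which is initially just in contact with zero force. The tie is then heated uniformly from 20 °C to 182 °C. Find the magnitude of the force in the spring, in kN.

P ≈ 31.2 kN

Free thermal expansion: δ_free = αΔT L = 12.9×10⁻⁶ × 162 × 400 = 0.8359 mm.
Let P be the compressive force at the spring. The tie shortens elastically by PL/(AE) and the spring compresses by P/k; together these equal δ_free.
So P = δ_free / [L/(AE) + 1/k] = 0.8359 / [ 400/(825×205×10³) + 1/(41×10³) ].
P = 0.8359 / 2.676×10⁻⁵ = 31240 N.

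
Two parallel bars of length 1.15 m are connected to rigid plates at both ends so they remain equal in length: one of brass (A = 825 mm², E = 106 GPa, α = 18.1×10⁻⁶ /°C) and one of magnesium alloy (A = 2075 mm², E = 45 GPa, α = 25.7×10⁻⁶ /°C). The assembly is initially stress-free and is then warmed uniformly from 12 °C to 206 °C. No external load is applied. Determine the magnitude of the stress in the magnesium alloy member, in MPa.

Equilibrium of a rigid end plate with no external load gives equal and opposite internal forces ±P in the two members. Since α_{magnesium alloy} > α_{brass}, heating drives the magnesium alloy into compression and the brass into tension.
Setting the final lengths equal and cancelling L: (α₁ − α₂)ΔT = P/(A₁E₁) + P/(A₂E₂).
|α₁ − α₂|·ΔT = 7.6×10⁻⁶ × 194 = 0.001474.
1/(A₁E₁) + 1/(A₂E₂) = 1/(825×106×10³) + 1/(2075×45×10³) = 2.214×10⁻⁸ N⁻¹.
P = 0.001474 / 2.214×10⁻⁸ = 66580 N = 66.58 kN.
σ_{magnesium alloy} = P/A₂ = 66580/2075 = 32.09 MPa, compressive.

σ ≈ 32.1 MPa (compressive)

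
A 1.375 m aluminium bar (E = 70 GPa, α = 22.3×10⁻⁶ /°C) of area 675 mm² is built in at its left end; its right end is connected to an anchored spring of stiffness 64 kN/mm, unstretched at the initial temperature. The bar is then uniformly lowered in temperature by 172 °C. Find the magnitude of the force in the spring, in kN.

If the spring were absent the bar would shorten by αΔT L = 22.3×10⁻⁶ × 172 × 1375 = 5.274 mm.
With a force P in the spring, the elastic change of the bar is PL/(AE) and that of the spring is P/k; compatibility requires their sum to equal δ_free.
P [ L/(AE) + 1/k ] = δ_free → P [ 1375/(675×70×10³) + 1/(64×10³) ] = 5.274.
P = 5.274 / 4.473×10⁻⁵ = 117900 N.

P ≈ 118 kN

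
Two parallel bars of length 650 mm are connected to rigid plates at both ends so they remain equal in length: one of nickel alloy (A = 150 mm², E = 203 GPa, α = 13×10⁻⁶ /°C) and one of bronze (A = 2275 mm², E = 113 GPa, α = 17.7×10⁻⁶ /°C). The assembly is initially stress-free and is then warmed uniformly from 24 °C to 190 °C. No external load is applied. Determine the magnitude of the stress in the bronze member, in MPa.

σ ≈ 9.34 MPa (compressive)

The bronze has the larger α, so on heating it would change length more than the nickel alloy if both were free. The rigid plates force a common final length, so the bronze is put into compression and the nickel alloy into tension, with equal and opposite forces P (no external load).
Compatibility of the two members (thermal + elastic change equal): (α₁ − α₂)ΔT = P·[1/(A₁E₁) + 1/(A₂E₂)].
|α₁ − α₂|·ΔT = 4.7×10⁻⁶ × 166 = 0.0007802.
1/(A₁E₁) + 1/(A₂E₂) = 1/(150×203×10³) + 1/(2275×113×10³) = 3.673×10⁻⁸ N⁻¹.
So P = 0.0007802 / 3.673×10⁻⁸ = 21.24 kN.
σ_{bronze} = P/A₂ = 21240/2275 = 9.337 MPa, compressive.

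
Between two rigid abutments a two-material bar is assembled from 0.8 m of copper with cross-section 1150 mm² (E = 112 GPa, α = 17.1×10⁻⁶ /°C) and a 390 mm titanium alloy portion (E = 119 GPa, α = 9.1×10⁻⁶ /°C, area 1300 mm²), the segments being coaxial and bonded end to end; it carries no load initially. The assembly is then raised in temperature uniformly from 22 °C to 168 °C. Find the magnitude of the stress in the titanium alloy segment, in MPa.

σ ≈ 222 MPa (compressive)

If the supports were absent, the total length change would be Σ αᵢΔT Lᵢ = 17.1×10⁻⁶×146×800 + 9.1×10⁻⁶×146×390 = 2.515 mm.
Since the ends are fixed, an axial force P builds up, equal in every segment, with P · Σ Lᵢ/(AᵢEᵢ) = δ_free.
The series flexibility is Σ Lᵢ/(AᵢEᵢ) = 800/(1150×112×10³) + 390/(1300×119×10³) = 8.732×10⁻⁶ mm/N.
So P = 2.515 / 8.732×10⁻⁶ = 288.1 kN, compressive.
σ_{titanium alloy} = P / A = 288100 / 1300 = 221.6 MPa.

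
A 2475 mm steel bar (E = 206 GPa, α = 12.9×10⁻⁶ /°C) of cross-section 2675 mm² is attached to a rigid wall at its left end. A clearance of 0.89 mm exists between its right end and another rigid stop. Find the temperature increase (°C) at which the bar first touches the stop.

ΔT ≈ 27.9 °C

Contact occurs when the free expansion equals the gap: αΔT L = 0.89 mm.
ΔT = 0.89 / (12.9×10⁻⁶ × 2475) = 27.88 °C.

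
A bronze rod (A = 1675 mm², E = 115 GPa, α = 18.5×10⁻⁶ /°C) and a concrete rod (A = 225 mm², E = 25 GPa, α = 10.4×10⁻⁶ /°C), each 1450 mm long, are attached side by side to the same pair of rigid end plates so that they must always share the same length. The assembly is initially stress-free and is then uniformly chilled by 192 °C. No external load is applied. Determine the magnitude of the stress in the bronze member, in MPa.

Equilibrium of a rigid end plate with no external load gives equal and opposite internal forces ±P in the two members. Since α_{bronze} > α_{concrete}, cooling drives the bronze into tension and the concrete into compression.
Compatibility of the two members (thermal + elastic change equal): (α₁ − α₂)ΔT = P·[1/(A₁E₁) + 1/(A₂E₂)].
|α₁ − α₂|·ΔT = 8.1×10⁻⁶ × 192 = 0.001555.
1/(A₁E₁) + 1/(A₂E₂) = 1/(1675×115×10³) + 1/(225×25×10³) = 1.83×10⁻⁷ N⁻¹.
So P = 0.001555 / 1.83×10⁻⁷ = 8.5 kN.
σ_{bronze} = P/A₁ = 8500/1675 = 5.075 MPa, tensile.

σ ≈ 5.07 MPa (tensile)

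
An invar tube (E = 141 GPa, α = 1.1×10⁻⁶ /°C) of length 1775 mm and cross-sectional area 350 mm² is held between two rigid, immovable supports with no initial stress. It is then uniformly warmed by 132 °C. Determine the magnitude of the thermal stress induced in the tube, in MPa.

σ ≈ 20.5 MPa (compressive)

Because both ends are immovable the net strain is zero, and the suppressed thermal strain is αΔT = 1.1×10⁻⁶ × 132 = 145.2×10⁻⁶.
The stress required to suppress this strain is σ = Eε = 141×10³ × 145.2×10⁻⁶ = 20.47 MPa, compressive since the tube is trying to expand.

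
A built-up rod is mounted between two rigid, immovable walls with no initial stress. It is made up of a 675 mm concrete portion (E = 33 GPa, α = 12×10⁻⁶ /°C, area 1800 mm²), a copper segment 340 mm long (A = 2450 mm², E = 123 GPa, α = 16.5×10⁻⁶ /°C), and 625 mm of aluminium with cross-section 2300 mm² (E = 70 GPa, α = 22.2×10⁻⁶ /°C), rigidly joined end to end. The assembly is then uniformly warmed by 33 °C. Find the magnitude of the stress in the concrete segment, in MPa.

Free thermal expansion of the whole bar: Σ αᵢΔT Lᵢ = 12×10⁻⁶×33×675 + 16.5×10⁻⁶×33×340 + 22.2×10⁻⁶×33×625 = 0.9103 mm.
Since the ends are fixed, an axial force P builds up, equal in every segment, with P · Σ Lᵢ/(AᵢEᵢ) = δ_free.
The series flexibility is Σ Lᵢ/(AᵢEᵢ) = 675/(1800×33×10³) + 340/(2450×123×10³) + 625/(2300×70×10³) = 1.637×10⁻⁵ mm/N.
Hence P = δ_free / Σ(L/AE) = 0.9103/1.637×10⁻⁵ = 55.59 kN (compressive).
σ_{concrete} = P / A = 55590 / 1800 = 30.89 MPa.

σ ≈ 30.9 MPa (compressive)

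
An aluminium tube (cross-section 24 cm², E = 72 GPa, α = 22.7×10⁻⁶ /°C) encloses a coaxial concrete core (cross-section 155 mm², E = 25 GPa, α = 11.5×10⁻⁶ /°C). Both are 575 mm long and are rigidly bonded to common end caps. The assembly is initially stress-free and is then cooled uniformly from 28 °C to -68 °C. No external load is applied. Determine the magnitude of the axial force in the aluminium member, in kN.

Equilibrium of a rigid end plate with no external load gives equal and opposite internal forces ±P in the two members. Since α_{aluminium} > α_{concrete}, cooling drives the aluminium into tension and the concrete into compression.
Compatibility of the two members (thermal + elastic change equal): (α₁ − α₂)ΔT = P·[1/(A₁E₁) + 1/(A₂E₂)].
|α₁ − α₂|·ΔT = 11.2×10⁻⁶ × 96 = 0.001075.
1/(A₁E₁) + 1/(A₂E₂) = 1/(2400×72×10³) + 1/(155×25×10³) = 2.639×10⁻⁷ N⁻¹.
P = 0.001075 / 2.639×10⁻⁷ = 4075 N = 4.075 kN.

P ≈ 4.08 kN (tensile in the aluminium)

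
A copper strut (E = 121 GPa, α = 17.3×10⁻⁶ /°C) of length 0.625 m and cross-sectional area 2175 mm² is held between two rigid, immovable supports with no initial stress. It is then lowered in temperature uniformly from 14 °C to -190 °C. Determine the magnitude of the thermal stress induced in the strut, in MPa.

The supports are rigid, so the total axial strain is zero. The restrained thermal strain is ε = αΔT = 17.3×10⁻⁶ × 204 = 3529.2×10⁻⁶.
σ = EαΔT = 121×10³ × 17.3×10⁻⁶ × 204 = 427 MPa (tensile; the strut is trying to contract).

σ ≈ 427 MPa (tensile)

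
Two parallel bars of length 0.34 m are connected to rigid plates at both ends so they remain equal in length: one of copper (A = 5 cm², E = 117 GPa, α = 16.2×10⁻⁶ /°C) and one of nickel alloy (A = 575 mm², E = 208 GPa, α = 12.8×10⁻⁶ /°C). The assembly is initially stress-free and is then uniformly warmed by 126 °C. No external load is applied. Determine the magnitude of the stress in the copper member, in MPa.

σ ≈ 33.7 MPa (compressive)

Equilibrium of a rigid end plate with no external load gives equal and opposite internal forces ±P in the two members. Since α_{copper} > α_{nickel alloy}, heating drives the copper into compression and the nickel alloy into tension.
Compatibility of the two members (thermal + elastic change equal): (α₁ − α₂)ΔT = P·[1/(A₁E₁) + 1/(A₂E₂)].
|α₁ − α₂|·ΔT = 3.4×10⁻⁶ × 126 = 0.0004284.
1/(A₁E₁) + 1/(A₂E₂) = 1/(500×117×10³) + 1/(575×208×10³) = 2.546×10⁻⁸ N⁻¹.
So P = 0.0004284 / 2.546×10⁻⁸ = 16.83 kN.
σ_{copper} = P/A₁ = 16830/500 = 33.66 MPa, compressive.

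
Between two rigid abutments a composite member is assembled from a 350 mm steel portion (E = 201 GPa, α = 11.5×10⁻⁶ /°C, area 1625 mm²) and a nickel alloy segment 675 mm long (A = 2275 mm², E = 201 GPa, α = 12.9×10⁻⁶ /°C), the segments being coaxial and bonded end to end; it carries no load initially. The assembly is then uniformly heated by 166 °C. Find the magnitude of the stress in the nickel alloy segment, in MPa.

σ ≈ 365 MPa (compressive)

If the supports were absent, the total length change would be Σ αᵢΔT Lᵢ = 11.5×10⁻⁶×166×350 + 12.9×10⁻⁶×166×675 = 2.114 mm.
The rigid supports impose zero overall length change; the single axial force P common to all segments must satisfy P Σ Lᵢ/(AᵢEᵢ) = δ_free.
Σ Lᵢ/(AᵢEᵢ) = 350/(1625×201×10³) + 675/(2275×201×10³) = 2.548×10⁻⁶ mm/N.
Hence P = δ_free / Σ(L/AE) = 2.114/2.548×10⁻⁶ = 829.6 kN (compressive).
σ_{nickel alloy} = P / A = 829600 / 2275 = 364.7 MPa.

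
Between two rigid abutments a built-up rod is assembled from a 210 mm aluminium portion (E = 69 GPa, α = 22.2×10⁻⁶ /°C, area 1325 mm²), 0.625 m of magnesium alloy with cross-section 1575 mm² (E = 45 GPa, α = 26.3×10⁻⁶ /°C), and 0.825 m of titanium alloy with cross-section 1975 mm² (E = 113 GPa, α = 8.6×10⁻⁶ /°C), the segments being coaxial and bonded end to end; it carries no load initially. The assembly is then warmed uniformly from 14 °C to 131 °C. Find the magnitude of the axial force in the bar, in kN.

If the supports were absent, the total length change would be Σ αᵢΔT Lᵢ = 22.2×10⁻⁶×117×210 + 26.3×10⁻⁶×117×625 + 8.6×10⁻⁶×117×825 = 3.299 mm.
The rigid supports impose zero overall length change; the single axial force P common to all segments must satisfy P Σ Lᵢ/(AᵢEᵢ) = δ_free.
Σ Lᵢ/(AᵢEᵢ) = 210/(1325×69×10³) + 625/(1575×45×10³) + 825/(1975×113×10³) = 1.481×10⁻⁵ mm/N.
P = 3.299 / 1.481×10⁻⁵ = 222700 N = 222.7 kN, compressive.

P ≈ 223 kN (compressive)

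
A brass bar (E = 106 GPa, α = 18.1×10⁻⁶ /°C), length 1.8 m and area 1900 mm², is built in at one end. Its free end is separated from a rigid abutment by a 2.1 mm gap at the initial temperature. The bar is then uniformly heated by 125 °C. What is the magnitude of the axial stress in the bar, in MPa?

If the wall were absent the bar would grow by αΔT L = 18.1×10⁻⁶ × 125 × 1800 = 4.072 mm.
After closing the 2.1 mm clearance, 4.072 − 2.1 = 1.972 mm of expansion remains to be suppressed by the wall.
Compatibility: PL/(AE) = 1.972 mm, so σ = P/A = E × (1.972/1800) = 116.2 MPa.

σ ≈ 116 MPa (compressive)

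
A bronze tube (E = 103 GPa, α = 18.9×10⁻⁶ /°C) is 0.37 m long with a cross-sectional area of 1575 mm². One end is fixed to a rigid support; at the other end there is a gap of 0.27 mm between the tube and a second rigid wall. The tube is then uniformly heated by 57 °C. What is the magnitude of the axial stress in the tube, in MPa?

Unrestrained expansion: δ_free = αΔT L = 18.9×10⁻⁶ × 57 × 370 = 0.3986 mm.
This exceeds the 0.27 mm gap, so the wall pushes back. The portion of expansion that must be recovered elastically is δ_free − gap = 0.3986 − 0.27 = 0.1286 mm.
Compatibility: PL/(AE) = 0.1286 mm, so σ = P/A = E × (0.1286/370) = 35.8 MPa.

σ ≈ 35.8 MPa (compressive)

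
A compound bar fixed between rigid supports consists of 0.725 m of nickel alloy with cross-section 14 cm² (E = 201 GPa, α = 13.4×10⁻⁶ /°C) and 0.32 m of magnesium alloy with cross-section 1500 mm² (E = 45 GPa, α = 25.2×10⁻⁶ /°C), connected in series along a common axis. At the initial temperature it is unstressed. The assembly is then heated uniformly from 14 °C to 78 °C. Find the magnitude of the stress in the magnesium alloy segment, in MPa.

Free thermal expansion of the whole bar: Σ αᵢΔT Lᵢ = 13.4×10⁻⁶×64×725 + 25.2×10⁻⁶×64×320 = 1.138 mm.
Since the ends are fixed, an axial force P builds up, equal in every segment, with P · Σ Lᵢ/(AᵢEᵢ) = δ_free.
Σ Lᵢ/(AᵢEᵢ) = 725/(1400×201×10³) + 320/(1500×45×10³) = 7.317×10⁻⁶ mm/N.
Hence P = δ_free / Σ(L/AE) = 1.138/7.317×10⁻⁶ = 155.5 kN (compressive).
σ_{magnesium alloy} = P / A = 155500 / 1500 = 103.7 MPa.

σ ≈ 104 MPa (compressive)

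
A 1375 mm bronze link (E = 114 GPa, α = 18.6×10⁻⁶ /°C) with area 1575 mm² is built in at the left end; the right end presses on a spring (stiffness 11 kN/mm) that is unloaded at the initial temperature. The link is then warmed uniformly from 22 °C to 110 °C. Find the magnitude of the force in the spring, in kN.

The unrestrained thermal change is αΔT L = 18.6×10⁻⁶ × 88 × 1375 = 2.251 mm.
With a force P in the spring, the elastic change of the link is PL/(AE) and that of the spring is P/k; compatibility requires their sum to equal δ_free.
So P = δ_free / [L/(AE) + 1/k] = 2.251 / [ 1375/(1575×114×10³) + 1/(11×10³) ].
P = 2.251 / 9.857×10⁻⁵ = 22830 N.

P ≈ 22.8 kN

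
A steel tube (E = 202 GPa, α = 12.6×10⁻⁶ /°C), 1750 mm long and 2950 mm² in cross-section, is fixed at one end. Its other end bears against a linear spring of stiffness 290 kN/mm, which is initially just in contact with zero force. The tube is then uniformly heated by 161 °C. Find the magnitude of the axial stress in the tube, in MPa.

The unrestrained thermal change is αΔT L = 12.6×10⁻⁶ × 161 × 1750 = 3.55 mm.
Let P be the compressive force at the spring. The tube shortens elastically by PL/(AE) and the spring compresses by P/k; together these equal δ_free.
So P = δ_free / [L/(AE) + 1/k] = 3.55 / [ 1750/(2950×202×10³) + 1/(290×10³) ].
P = 3.55 / 6.385×10⁻⁶ = 556000 N.
σ = P/A = 556000/2950 = 188.5 MPa.

σ ≈ 188 MPa (compressive)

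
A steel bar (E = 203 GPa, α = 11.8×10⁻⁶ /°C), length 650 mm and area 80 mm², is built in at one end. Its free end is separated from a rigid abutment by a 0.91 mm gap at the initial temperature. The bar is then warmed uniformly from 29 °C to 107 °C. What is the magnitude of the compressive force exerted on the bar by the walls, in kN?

P ≈ 0 kN

Unrestrained expansion: δ_free = αΔT L = 11.8×10⁻⁶ × 78 × 650 = 0.5983 mm.
This is smaller than the 0.91 mm clearance, so the bar expands freely without reaching the stop — the stress is zero.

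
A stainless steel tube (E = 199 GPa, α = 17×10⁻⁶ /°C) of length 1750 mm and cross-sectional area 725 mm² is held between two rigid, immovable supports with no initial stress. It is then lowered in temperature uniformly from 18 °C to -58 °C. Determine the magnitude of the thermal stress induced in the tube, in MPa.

The supports are rigid, so the total axial strain is zero. The restrained thermal strain is ε = αΔT = 17×10⁻⁶ × 76 = 1292×10⁻⁶.
The stress required to suppress this strain is σ = Eε = 199×10³ × 1292×10⁻⁶ = 257.1 MPa, tensile since the tube is trying to contract.

σ ≈ 257 MPa (tensile)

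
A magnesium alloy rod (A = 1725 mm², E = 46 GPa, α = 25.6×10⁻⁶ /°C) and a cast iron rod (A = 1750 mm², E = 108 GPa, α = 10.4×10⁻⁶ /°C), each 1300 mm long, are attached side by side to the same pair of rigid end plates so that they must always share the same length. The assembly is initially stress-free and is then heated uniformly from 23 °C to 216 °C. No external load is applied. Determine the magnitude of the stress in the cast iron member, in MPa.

σ ≈ 93.7 MPa (tensile)

Both members must finish at the same length. With the larger α, the magnesium alloy tends to over-expand; the plates restrain it, putting the magnesium alloy in compression and the cast iron in tension. With no external load the two internal forces are equal and opposite, magnitude P.
Equating the net (thermal + elastic) strains gives |α₁ − α₂|·ΔT = P·[1/(A₁E₁) + 1/(A₂E₂)].
|α₁ − α₂|·ΔT = 15.2×10⁻⁶ × 193 = 0.002934.
1/(A₁E₁) + 1/(A₂E₂) = 1/(1725×46×10³) + 1/(1750×108×10³) = 1.789×10⁻⁸ N⁻¹.
So P = 0.002934 / 1.789×10⁻⁸ = 163.9 kN.
σ_{cast iron} = P/A₂ = 163900/1750 = 93.68 MPa, tensile.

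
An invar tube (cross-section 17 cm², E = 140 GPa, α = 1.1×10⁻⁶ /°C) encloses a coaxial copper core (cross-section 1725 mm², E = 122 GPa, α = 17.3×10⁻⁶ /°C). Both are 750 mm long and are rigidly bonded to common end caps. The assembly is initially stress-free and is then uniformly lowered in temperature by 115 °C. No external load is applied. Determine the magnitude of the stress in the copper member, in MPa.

The copper has the larger α, so on cooling it would change length more than the invar if both were free. The rigid plates force a common final length, so the copper is put into tension and the invar into compression, with equal and opposite forces P (no external load).
Equating the net (thermal + elastic) strains gives |α₁ − α₂|·ΔT = P·[1/(A₁E₁) + 1/(A₂E₂)].
|α₁ − α₂|·ΔT = 16.2×10⁻⁶ × 115 = 0.001863.
1/(A₁E₁) + 1/(A₂E₂) = 1/(1700×140×10³) + 1/(1725×122×10³) = 8.953×10⁻⁹ N⁻¹.
So P = 0.001863 / 8.953×10⁻⁹ = 208.1 kN.
σ_{copper} = P/A₂ = 208100/1725 = 120.6 MPa, tensile.

σ ≈ 121 MPa (tensile)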